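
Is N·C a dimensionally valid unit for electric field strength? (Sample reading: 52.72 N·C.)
No

electric field strength has SI base units: kg * m / (A * s^3)
N·C does NOT reduce to kg * m / (A * s^3); a valid unit for electric field strength would be e.g. V/m.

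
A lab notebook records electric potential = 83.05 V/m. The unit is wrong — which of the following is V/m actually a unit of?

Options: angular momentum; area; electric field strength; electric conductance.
electric field strength

electric potential should have units dimensionally equivalent to kg * m^2 / (A * s^3) (e.g. V).
The given unit 'V/m' reduces to kg * m / (A * s^3). Of the listed options, that is the dimensionality of electric field strength.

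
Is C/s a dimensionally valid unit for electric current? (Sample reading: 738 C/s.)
Yes

electric current has SI base units: A
C/s reduces to the same SI base units, so it is a valid unit for electric current.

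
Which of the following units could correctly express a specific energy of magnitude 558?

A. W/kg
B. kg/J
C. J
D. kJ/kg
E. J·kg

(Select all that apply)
D

specific energy has SI base units: m^2 / s^2

Checking each option against m^2 / s^2:
  A. W/kg: ✗ does not match
  B. kg/J: ✗ does not match
  C. J: ✗ does not match
  D. kJ/kg: ✓ matches
  E. J·kg: ✗ does not match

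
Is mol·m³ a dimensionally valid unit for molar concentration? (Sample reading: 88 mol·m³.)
No

molar concentration has SI base units: mol / m^3
mol·m³ does NOT reduce to mol / m^3; a valid unit for molar concentration would be e.g. mol/m³.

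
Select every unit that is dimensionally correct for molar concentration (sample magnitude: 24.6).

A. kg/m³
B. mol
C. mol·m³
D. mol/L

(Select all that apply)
D

molar concentration has SI base units: mol / m^3

Checking each option against mol / m^3:
  A. kg/m³: ✗ does not match
  B. mol: ✗ does not match
  C. mol·m³: ✗ does not match
  D. mol/L: ✓ matches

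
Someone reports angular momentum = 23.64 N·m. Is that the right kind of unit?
No

angular momentum has SI base units: kg * m^2 / s
N·m does NOT reduce to kg * m^2 / s; a valid unit for angular momentum would be e.g. kg·m²/s.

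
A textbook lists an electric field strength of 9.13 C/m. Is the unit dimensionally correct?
No

electric field strength has SI base units: kg * m / (A * s^3)
C/m does NOT reduce to kg * m / (A * s^3); a valid unit for electric field strength would be e.g. V/m.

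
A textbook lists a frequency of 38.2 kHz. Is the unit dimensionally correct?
Yes

frequency has SI base units: 1 / s
kHz reduces to the same SI base units, so it is a valid unit for frequency.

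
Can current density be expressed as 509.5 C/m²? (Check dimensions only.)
No

current density has SI base units: A / m^2
C/m² does NOT reduce to A / m^2; a valid unit for current density would be e.g. A/m².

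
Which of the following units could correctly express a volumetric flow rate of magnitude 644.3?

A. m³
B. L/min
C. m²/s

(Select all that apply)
B

volumetric flow rate has SI base units: m^3 / s

Checking each option against m^3 / s:
  A. m³: ✗ does not match
  B. L/min: ✓ matches
  C. m²/s: ✗ does not match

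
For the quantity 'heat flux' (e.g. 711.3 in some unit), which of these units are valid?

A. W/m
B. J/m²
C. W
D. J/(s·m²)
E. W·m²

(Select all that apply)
D

heat flux has SI base units: kg / s^3

Checking each option against kg / s^3:
  A. W/m: ✗ does not match
  B. J/m²: ✗ does not match
  C. W: ✗ does not match
  D. J/(s·m²): ✓ matches
  E. W·m²: ✗ does not match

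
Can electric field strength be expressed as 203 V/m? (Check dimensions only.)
Yes

electric field strength has SI base units: kg * m / (A * s^3)
V/m reduces to the same SI base units, so it is a valid unit for electric field strength.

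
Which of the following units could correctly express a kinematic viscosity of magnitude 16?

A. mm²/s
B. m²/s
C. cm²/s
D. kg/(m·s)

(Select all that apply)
A, B, C

kinematic viscosity has SI base units: m^2 / s

Checking each option against m^2 / s:
  A. mm²/s: ✓ matches
  B. m²/s: ✓ matches
  C. cm²/s: ✓ matches
  D. kg/(m·s): ✗ does not match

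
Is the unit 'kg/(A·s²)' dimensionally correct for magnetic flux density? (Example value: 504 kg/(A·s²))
Yes

magnetic flux density has SI base units: kg / (A * s^2)
kg/(A·s²) reduces to the same SI base units, so it is a valid unit for magnetic flux density.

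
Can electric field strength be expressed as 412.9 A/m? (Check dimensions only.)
No

electric field strength has SI base units: kg * m / (A * s^3)
A/m does NOT reduce to kg * m / (A * s^3); a valid unit for electric field strength would be e.g. V/m.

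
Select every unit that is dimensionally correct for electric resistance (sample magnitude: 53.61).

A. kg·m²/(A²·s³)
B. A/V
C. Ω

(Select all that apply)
A, C

electric resistance has SI base units: kg * m^2 / (A^2 * s^3)

Checking each option against kg * m^2 / (A^2 * s^3):
  A. kg·m²/(A²·s³): ✓ matches
  B. A/V: ✗ does not match
  C. Ω: ✓ matches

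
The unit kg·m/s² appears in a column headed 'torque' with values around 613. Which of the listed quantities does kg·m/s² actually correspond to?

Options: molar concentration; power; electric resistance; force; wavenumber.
force

torque should have units dimensionally equivalent to kg * m^2 / s^2 (e.g. N·m).
The given unit 'kg·m/s²' reduces to kg * m / s^2. Of the listed options, that is the dimensionality of force.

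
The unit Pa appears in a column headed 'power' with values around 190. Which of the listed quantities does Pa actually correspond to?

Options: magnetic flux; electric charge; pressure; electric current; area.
pressure

power should have units dimensionally equivalent to kg * m^2 / s^3 (e.g. W).
The given unit 'Pa' reduces to kg / (m * s^2). Of the listed options, that is the dimensionality of pressure.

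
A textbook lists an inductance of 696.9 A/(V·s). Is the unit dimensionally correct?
No

inductance has SI base units: kg * m^2 / (A^2 * s^2)
A/(V·s) does NOT reduce to kg * m^2 / (A^2 * s^2); a valid unit for inductance would be e.g. H.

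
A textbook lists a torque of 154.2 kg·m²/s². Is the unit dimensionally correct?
Yes

torque has SI base units: kg * m^2 / s^2
kg·m²/s² reduces to the same SI base units, so it is a valid unit for torque.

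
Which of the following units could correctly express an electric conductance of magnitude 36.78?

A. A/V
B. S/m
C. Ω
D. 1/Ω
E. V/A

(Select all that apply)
A, D

electric conductance has SI base units: A^2 * s^3 / (kg * m^2)

Checking each option against A^2 * s^3 / (kg * m^2):
  A. A/V: ✓ matches
  B. S/m: ✗ does not match
  C. Ω: ✗ does not match
  D. 1/Ω: ✓ matches
  E. V/A: ✗ does not match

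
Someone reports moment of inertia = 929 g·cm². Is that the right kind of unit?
Yes

moment of inertia has SI base units: kg * m^2
g·cm² reduces to the same SI base units, so it is a valid unit for moment of inertia.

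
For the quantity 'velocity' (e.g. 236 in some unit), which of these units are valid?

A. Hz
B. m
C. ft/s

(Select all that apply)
C

velocity has SI base units: m / s

Checking each option against m / s:
  A. Hz: ✗ does not match
  B. m: ✗ does not match
  C. ft/s: ✓ matches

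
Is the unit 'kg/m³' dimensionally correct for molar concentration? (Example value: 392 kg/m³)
No

molar concentration has SI base units: mol / m^3
kg/m³ does NOT reduce to mol / m^3; a valid unit for molar concentration would be e.g. mol/m³.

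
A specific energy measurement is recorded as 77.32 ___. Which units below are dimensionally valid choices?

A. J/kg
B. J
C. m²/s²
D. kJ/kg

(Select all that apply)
A, C, D

specific energy has SI base units: m^2 / s^2

Checking each option against m^2 / s^2:
  A. J/kg: ✓ matches
  B. J: ✗ does not match
  C. m²/s²: ✓ matches
  D. kJ/kg: ✓ matches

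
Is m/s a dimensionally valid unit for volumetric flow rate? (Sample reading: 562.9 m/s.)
No

volumetric flow rate has SI base units: m^3 / s
m/s does NOT reduce to m^3 / s; a valid unit for volumetric flow rate would be e.g. m³/s.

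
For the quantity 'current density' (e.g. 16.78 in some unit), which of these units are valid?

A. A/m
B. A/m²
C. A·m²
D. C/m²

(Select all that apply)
B

current density has SI base units: A / m^2

Checking each option against A / m^2:
  A. A/m: ✗ does not match
  B. A/m²: ✓ matches
  C. A·m²: ✗ does not match
  D. C/m²: ✗ does not match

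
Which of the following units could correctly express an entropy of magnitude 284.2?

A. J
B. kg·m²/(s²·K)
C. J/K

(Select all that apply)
B, C

entropy has SI base units: kg * m^2 / (s^2 * K)

Checking each option against kg * m^2 / (s^2 * K):
  A. J: ✗ does not match
  B. kg·m²/(s²·K): ✓ matches
  C. J/K: ✓ matches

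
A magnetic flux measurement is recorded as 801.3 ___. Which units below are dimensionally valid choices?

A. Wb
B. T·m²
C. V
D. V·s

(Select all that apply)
A, B, D

magnetic flux has SI base units: kg * m^2 / (A * s^2)

Checking each option against kg * m^2 / (A * s^2):
  A. Wb: ✓ matches
  B. T·m²: ✓ matches
  C. V: ✗ does not match
  D. V·s: ✓ matches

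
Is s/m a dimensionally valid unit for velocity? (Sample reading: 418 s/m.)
No

velocity has SI base units: m / s
s/m does NOT reduce to m / s; a valid unit for velocity would be e.g. m/s.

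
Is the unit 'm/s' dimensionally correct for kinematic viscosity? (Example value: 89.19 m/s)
No

kinematic viscosity has SI base units: m^2 / s
m/s does NOT reduce to m^2 / s; a valid unit for kinematic viscosity would be e.g. m²/s.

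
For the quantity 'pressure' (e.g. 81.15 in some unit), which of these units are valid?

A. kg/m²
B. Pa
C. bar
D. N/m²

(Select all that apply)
B, C, D

pressure has SI base units: kg / (m * s^2)

Checking each option against kg / (m * s^2):
  A. kg/m²: ✗ does not match
  B. Pa: ✓ matches
  C. bar: ✓ matches
  D. N/m²: ✓ matches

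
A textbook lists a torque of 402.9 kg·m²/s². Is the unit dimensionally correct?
Yes

torque has SI base units: kg * m^2 / s^2
kg·m²/s² reduces to the same SI base units, so it is a valid unit for torque.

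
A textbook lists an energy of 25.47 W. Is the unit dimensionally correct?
No

energy has SI base units: kg * m^2 / s^2
W does NOT reduce to kg * m^2 / s^2; a valid unit for energy would be e.g. J.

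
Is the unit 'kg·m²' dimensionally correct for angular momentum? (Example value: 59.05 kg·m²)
No

angular momentum has SI base units: kg * m^2 / s
kg·m² does NOT reduce to kg * m^2 / s; a valid unit for angular momentum would be e.g. kg·m²/s.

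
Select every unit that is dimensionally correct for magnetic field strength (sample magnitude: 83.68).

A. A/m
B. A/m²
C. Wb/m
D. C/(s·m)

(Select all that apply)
A, D

magnetic field strength has SI base units: A / m

Checking each option against A / m:
  A. A/m: ✓ matches
  B. A/m²: ✗ does not match
  C. Wb/m: ✗ does not match
  D. C/(s·m): ✓ matches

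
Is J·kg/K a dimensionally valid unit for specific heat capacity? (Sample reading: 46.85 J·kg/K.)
No

specific heat capacity has SI base units: m^2 / (s^2 * K)
J·kg/K does NOT reduce to m^2 / (s^2 * K); a valid unit for specific heat capacity would be e.g. J/(kg·K).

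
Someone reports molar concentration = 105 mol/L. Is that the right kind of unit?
Yes

molar concentration has SI base units: mol / m^3
mol/L reduces to the same SI base units, so it is a valid unit for molar concentration.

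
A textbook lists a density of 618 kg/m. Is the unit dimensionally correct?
No

density has SI base units: kg / m^3
kg/m does NOT reduce to kg / m^3; a valid unit for density would be e.g. kg/m³.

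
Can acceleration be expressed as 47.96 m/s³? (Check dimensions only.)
No

acceleration has SI base units: m / s^2
m/s³ does NOT reduce to m / s^2; a valid unit for acceleration would be e.g. m/s².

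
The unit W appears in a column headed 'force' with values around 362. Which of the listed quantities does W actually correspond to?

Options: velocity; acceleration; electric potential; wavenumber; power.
power

force should have units dimensionally equivalent to kg * m / s^2 (e.g. N).
The given unit 'W' reduces to kg * m^2 / s^3. Of the listed options, that is the dimensionality of power.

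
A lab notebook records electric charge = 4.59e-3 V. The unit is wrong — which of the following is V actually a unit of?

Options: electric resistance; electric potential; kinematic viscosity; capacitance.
electric potential

electric charge should have units dimensionally equivalent to A * s (e.g. C).
The given unit 'V' reduces to kg * m^2 / (A * s^3). Of the listed options, that is the dimensionality of electric potential.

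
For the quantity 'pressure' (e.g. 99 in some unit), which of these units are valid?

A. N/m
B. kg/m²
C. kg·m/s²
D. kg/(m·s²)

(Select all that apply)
D

pressure has SI base units: kg / (m * s^2)

Checking each option against kg / (m * s^2):
  A. N/m: ✗ does not match
  B. kg/m²: ✗ does not match
  C. kg·m/s²: ✗ does not match
  D. kg/(m·s²): ✓ matches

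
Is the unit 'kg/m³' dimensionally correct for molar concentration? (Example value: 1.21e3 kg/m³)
No

molar concentration has SI base units: mol / m^3
kg/m³ does NOT reduce to mol / m^3; a valid unit for molar concentration would be e.g. mol/m³.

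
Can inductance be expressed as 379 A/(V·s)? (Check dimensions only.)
No

inductance has SI base units: kg * m^2 / (A^2 * s^2)
A/(V·s) does NOT reduce to kg * m^2 / (A^2 * s^2); a valid unit for inductance would be e.g. H.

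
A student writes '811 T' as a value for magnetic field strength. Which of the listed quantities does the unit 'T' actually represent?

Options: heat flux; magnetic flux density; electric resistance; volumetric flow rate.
magnetic flux density

magnetic field strength should have units dimensionally equivalent to A / m (e.g. A/m).
The given unit 'T' reduces to kg / (A * s^2). Of the listed options, that is the dimensionality of magnetic flux density.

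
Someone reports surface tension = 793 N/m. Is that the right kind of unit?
Yes

surface tension has SI base units: kg / s^2
N/m reduces to the same SI base units, so it is a valid unit for surface tension.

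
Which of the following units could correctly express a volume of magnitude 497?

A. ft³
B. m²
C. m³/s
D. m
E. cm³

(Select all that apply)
A, E

volume has SI base units: m^3

Checking each option against m^3:
  A. ft³: ✓ matches
  B. m²: ✗ does not match
  C. m³/s: ✗ does not match
  D. m: ✗ does not match
  E. cm³: ✓ matches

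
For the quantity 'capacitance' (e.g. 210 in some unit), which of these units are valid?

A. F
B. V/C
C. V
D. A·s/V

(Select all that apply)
A, D

capacitance has SI base units: A^2 * s^4 / (kg * m^2)

Checking each option against A^2 * s^4 / (kg * m^2):
  A. F: ✓ matches
  B. V/C: ✗ does not match
  C. V: ✗ does not match
  D. A·s/V: ✓ matches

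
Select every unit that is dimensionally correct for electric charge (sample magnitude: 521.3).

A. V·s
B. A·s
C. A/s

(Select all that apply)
B

electric charge has SI base units: A * s

Checking each option against A * s:
  A. V·s: ✗ does not match
  B. A·s: ✓ matches
  C. A/s: ✗ does not match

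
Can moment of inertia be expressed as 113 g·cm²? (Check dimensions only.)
Yes

moment of inertia has SI base units: kg * m^2
g·cm² reduces to the same SI base units, so it is a valid unit for moment of inertia.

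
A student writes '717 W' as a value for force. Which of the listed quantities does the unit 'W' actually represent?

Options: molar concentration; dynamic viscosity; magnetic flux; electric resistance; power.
power

force should have units dimensionally equivalent to kg * m / s^2 (e.g. N).
The given unit 'W' reduces to kg * m^2 / s^3. Of the listed options, that is the dimensionality of power.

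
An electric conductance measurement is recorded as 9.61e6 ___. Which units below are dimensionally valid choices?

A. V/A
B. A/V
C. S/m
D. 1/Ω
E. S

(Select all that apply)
B, D, E

electric conductance has SI base units: A^2 * s^3 / (kg * m^2)

Checking each option against A^2 * s^3 / (kg * m^2):
  A. V/A: ✗ does not match
  B. A/V: ✓ matches
  C. S/m: ✗ does not match
  D. 1/Ω: ✓ matches
  E. S: ✓ matches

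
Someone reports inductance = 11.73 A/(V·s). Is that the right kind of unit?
No

inductance has SI base units: kg * m^2 / (A^2 * s^2)
A/(V·s) does NOT reduce to kg * m^2 / (A^2 * s^2); a valid unit for inductance would be e.g. H.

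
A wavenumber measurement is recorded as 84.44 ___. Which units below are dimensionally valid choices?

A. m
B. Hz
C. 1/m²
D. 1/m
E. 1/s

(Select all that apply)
D

wavenumber has SI base units: 1 / m

Checking each option against 1 / m:
  A. m: ✗ does not match
  B. Hz: ✗ does not match
  C. 1/m²: ✗ does not match
  D. 1/m: ✓ matches
  E. 1/s: ✗ does not match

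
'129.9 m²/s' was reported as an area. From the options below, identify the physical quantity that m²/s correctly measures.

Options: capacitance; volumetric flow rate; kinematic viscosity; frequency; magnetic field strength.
kinematic viscosity

area should have units dimensionally equivalent to m^2 (e.g. m²).
The given unit 'm²/s' reduces to m^2 / s. Of the listed options, that is the dimensionality of kinematic viscosity.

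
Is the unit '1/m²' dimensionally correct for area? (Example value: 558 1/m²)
No

area has SI base units: m^2
1/m² does NOT reduce to m^2; a valid unit for area would be e.g. m².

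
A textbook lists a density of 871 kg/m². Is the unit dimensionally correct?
No

density has SI base units: kg / m^3
kg/m² does NOT reduce to kg / m^3; a valid unit for density would be e.g. kg/m³.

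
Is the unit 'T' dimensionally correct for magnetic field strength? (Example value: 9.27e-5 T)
No

magnetic field strength has SI base units: A / m
T does NOT reduce to A / m; a valid unit for magnetic field strength would be e.g. A/m.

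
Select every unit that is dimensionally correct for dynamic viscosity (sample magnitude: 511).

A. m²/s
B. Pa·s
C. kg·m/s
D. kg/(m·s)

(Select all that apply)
B, D

dynamic viscosity has SI base units: kg / (m * s)

Checking each option against kg / (m * s):
  A. m²/s: ✗ does not match
  B. Pa·s: ✓ matches
  C. kg·m/s: ✗ does not match
  D. kg/(m·s): ✓ matches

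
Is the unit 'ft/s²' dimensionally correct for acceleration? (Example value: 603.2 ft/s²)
Yes

acceleration has SI base units: m / s^2
ft/s² reduces to the same SI base units, so it is a valid unit for acceleration.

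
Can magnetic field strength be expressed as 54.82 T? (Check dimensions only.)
No

magnetic field strength has SI base units: A / m
T does NOT reduce to A / m; a valid unit for magnetic field strength would be e.g. A/m.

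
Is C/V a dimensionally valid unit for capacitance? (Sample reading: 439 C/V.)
Yes

capacitance has SI base units: A^2 * s^4 / (kg * m^2)
C/V reduces to the same SI base units, so it is a valid unit for capacitance.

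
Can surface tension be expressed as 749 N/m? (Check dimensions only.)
Yes

surface tension has SI base units: kg / s^2
N/m reduces to the same SI base units, so it is a valid unit for surface tension.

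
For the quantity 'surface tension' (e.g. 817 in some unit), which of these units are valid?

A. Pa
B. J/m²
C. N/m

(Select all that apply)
B, C

surface tension has SI base units: kg / s^2

Checking each option against kg / s^2:
  A. Pa: ✗ does not match
  B. J/m²: ✓ matches
  C. N/m: ✓ matches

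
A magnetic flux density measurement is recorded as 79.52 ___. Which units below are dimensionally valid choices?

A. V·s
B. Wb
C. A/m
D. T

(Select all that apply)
D

magnetic flux density has SI base units: kg / (A * s^2)

Checking each option against kg / (A * s^2):
  A. V·s: ✗ does not match
  B. Wb: ✗ does not match
  C. A/m: ✗ does not match
  D. T: ✓ matches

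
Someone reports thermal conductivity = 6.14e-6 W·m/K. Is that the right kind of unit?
No

thermal conductivity has SI base units: kg * m / (s^3 * K)
W·m/K does NOT reduce to kg * m / (s^3 * K); a valid unit for thermal conductivity would be e.g. W/(m·K).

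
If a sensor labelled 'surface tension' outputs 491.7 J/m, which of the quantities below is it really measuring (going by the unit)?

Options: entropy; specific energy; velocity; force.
force

surface tension should have units dimensionally equivalent to kg / s^2 (e.g. N/m).
The given unit 'J/m' reduces to kg * m / s^2. Of the listed options, that is the dimensionality of force.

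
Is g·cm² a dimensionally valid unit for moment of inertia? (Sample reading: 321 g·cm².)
Yes

moment of inertia has SI base units: kg * m^2
g·cm² reduces to the same SI base units, so it is a valid unit for moment of inertia.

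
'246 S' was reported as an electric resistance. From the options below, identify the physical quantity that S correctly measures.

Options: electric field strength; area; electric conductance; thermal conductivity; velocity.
electric conductance

electric resistance should have units dimensionally equivalent to kg * m^2 / (A^2 * s^3) (e.g. Ω).
The given unit 'S' reduces to A^2 * s^3 / (kg * m^2). Of the listed options, that is the dimensionality of electric conductance.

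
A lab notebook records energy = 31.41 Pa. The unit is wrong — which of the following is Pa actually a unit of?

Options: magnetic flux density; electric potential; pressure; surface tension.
pressure

energy should have units dimensionally equivalent to kg * m^2 / s^2 (e.g. J).
The given unit 'Pa' reduces to kg / (m * s^2). Of the listed options, that is the dimensionality of pressure.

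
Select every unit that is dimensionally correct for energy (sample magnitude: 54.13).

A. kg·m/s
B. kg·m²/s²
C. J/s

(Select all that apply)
B

energy has SI base units: kg * m^2 / s^2

Checking each option against kg * m^2 / s^2:
  A. kg·m/s: ✗ does not match
  B. kg·m²/s²: ✓ matches
  C. J/s: ✗ does not match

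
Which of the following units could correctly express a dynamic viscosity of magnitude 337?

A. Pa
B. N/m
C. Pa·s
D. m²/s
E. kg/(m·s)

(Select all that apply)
C, E

dynamic viscosity has SI base units: kg / (m * s)

Checking each option against kg / (m * s):
  A. Pa: ✗ does not match
  B. N/m: ✗ does not match
  C. Pa·s: ✓ matches
  D. m²/s: ✗ does not match
  E. kg/(m·s): ✓ matches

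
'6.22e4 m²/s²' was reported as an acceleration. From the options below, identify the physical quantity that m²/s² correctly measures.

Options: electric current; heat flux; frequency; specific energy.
specific energy

acceleration should have units dimensionally equivalent to m / s^2 (e.g. m/s²).
The given unit 'm²/s²' reduces to m^2 / s^2. Of the listed options, that is the dimensionality of specific energy.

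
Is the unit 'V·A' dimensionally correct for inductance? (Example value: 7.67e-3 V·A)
No

inductance has SI base units: kg * m^2 / (A^2 * s^2)
V·A does NOT reduce to kg * m^2 / (A^2 * s^2); a valid unit for inductance would be e.g. H.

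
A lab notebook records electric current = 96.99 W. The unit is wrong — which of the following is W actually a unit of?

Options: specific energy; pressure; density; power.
power

electric current should have units dimensionally equivalent to A (e.g. A).
The given unit 'W' reduces to kg * m^2 / s^3. Of the listed options, that is the dimensionality of power.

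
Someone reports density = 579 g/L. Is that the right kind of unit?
Yes

density has SI base units: kg / m^3
g/L reduces to the same SI base units, so it is a valid unit for density.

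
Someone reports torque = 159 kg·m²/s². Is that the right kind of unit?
Yes

torque has SI base units: kg * m^2 / s^2
kg·m²/s² reduces to the same SI base units, so it is a valid unit for torque.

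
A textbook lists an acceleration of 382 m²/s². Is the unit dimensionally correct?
No

acceleration has SI base units: m / s^2
m²/s² does NOT reduce to m / s^2; a valid unit for acceleration would be e.g. m/s².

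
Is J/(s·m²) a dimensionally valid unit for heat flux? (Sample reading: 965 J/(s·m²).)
Yes

heat flux has SI base units: kg / s^3
J/(s·m²) reduces to the same SI base units, so it is a valid unit for heat flux.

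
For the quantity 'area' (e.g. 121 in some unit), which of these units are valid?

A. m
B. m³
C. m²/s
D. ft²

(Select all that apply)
D

area has SI base units: m^2

Checking each option against m^2:
  A. m: ✗ does not match
  B. m³: ✗ does not match
  C. m²/s: ✗ does not match
  D. ft²: ✓ matches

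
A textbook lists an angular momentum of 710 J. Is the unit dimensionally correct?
No

angular momentum has SI base units: kg * m^2 / s
J does NOT reduce to kg * m^2 / s; a valid unit for angular momentum would be e.g. kg·m²/s.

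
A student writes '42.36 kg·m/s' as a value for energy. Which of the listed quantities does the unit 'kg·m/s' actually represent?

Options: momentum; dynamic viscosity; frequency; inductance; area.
momentum

energy should have units dimensionally equivalent to kg * m^2 / s^2 (e.g. J).
The given unit 'kg·m/s' reduces to kg * m / s. Of the listed options, that is the dimensionality of momentum.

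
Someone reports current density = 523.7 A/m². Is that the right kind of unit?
Yes

current density has SI base units: A / m^2
A/m² reduces to the same SI base units, so it is a valid unit for current density.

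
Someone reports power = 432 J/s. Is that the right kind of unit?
Yes

power has SI base units: kg * m^2 / s^3
J/s reduces to the same SI base units, so it is a valid unit for power.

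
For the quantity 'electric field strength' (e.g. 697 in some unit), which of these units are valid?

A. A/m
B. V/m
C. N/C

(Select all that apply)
B, C

electric field strength has SI base units: kg * m / (A * s^3)

Checking each option against kg * m / (A * s^3):
  A. A/m: ✗ does not match
  B. V/m: ✓ matches
  C. N/C: ✓ matches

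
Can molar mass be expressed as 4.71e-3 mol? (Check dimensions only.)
No

molar mass has SI base units: kg / mol
mol does NOT reduce to kg / mol; a valid unit for molar mass would be e.g. kg/mol.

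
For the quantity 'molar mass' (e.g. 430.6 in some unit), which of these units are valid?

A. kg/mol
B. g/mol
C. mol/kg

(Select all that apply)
A, B

molar mass has SI base units: kg / mol

Checking each option against kg / mol:
  A. kg/mol: ✓ matches
  B. g/mol: ✓ matches
  C. mol/kg: ✗ does not match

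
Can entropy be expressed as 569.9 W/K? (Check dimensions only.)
No

entropy has SI base units: kg * m^2 / (s^2 * K)
W/K does NOT reduce to kg * m^2 / (s^2 * K); a valid unit for entropy would be e.g. J/K.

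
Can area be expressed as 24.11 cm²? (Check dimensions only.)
Yes

area has SI base units: m^2
cm² reduces to the same SI base units, so it is a valid unit for area.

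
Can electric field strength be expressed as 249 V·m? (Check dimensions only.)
No

electric field strength has SI base units: kg * m / (A * s^3)
V·m does NOT reduce to kg * m / (A * s^3); a valid unit for electric field strength would be e.g. V/m.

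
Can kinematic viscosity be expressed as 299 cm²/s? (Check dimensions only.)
Yes

kinematic viscosity has SI base units: m^2 / s
cm²/s reduces to the same SI base units, so it is a valid unit for kinematic viscosity.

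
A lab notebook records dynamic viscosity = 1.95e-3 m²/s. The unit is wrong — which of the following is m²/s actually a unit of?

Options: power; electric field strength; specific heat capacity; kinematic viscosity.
kinematic viscosity

dynamic viscosity should have units dimensionally equivalent to kg / (m * s) (e.g. Pa·s).
The given unit 'm²/s' reduces to m^2 / s. Of the listed options, that is the dimensionality of kinematic viscosity.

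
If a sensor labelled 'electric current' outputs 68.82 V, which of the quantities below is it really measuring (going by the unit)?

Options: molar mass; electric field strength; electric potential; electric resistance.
electric potential

electric current should have units dimensionally equivalent to A (e.g. A).
The given unit 'V' reduces to kg * m^2 / (A * s^3). Of the listed options, that is the dimensionality of electric potential.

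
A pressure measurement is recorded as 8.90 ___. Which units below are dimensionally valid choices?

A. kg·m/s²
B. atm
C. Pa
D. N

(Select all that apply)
B, C

pressure has SI base units: kg / (m * s^2)

Checking each option against kg / (m * s^2):
  A. kg·m/s²: ✗ does not match
  B. atm: ✓ matches
  C. Pa: ✓ matches
  D. N: ✗ does not match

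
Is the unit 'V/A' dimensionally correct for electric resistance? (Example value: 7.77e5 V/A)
Yes

electric resistance has SI base units: kg * m^2 / (A^2 * s^3)
V/A reduces to the same SI base units, so it is a valid unit for electric resistance.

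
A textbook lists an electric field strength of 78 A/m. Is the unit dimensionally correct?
No

electric field strength has SI base units: kg * m / (A * s^3)
A/m does NOT reduce to kg * m / (A * s^3); a valid unit for electric field strength would be e.g. V/m.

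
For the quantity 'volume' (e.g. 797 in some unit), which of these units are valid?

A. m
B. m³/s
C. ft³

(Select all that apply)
C

volume has SI base units: m^3

Checking each option against m^3:
  A. m: ✗ does not match
  B. m³/s: ✗ does not match
  C. ft³: ✓ matches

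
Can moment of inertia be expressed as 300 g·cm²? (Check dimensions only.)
Yes

moment of inertia has SI base units: kg * m^2
g·cm² reduces to the same SI base units, so it is a valid unit for moment of inertia.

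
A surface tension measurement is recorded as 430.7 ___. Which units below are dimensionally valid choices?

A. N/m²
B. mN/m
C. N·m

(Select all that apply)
B

surface tension has SI base units: kg / s^2

Checking each option against kg / s^2:
  A. N/m²: ✗ does not match
  B. mN/m: ✓ matches
  C. N·m: ✗ does not match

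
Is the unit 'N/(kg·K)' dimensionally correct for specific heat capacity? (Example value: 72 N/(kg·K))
No

specific heat capacity has SI base units: m^2 / (s^2 * K)
N/(kg·K) does NOT reduce to m^2 / (s^2 * K); a valid unit for specific heat capacity would be e.g. J/(kg·K).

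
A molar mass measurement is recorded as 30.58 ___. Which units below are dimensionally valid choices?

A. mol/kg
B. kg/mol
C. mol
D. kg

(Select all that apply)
B

molar mass has SI base units: kg / mol

Checking each option against kg / mol:
  A. mol/kg: ✗ does not match
  B. kg/mol: ✓ matches
  C. mol: ✗ does not match
  D. kg: ✗ does not match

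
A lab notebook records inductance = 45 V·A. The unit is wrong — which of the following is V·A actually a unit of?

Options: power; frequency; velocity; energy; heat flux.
power

inductance should have units dimensionally equivalent to kg * m^2 / (A^2 * s^2) (e.g. H).
The given unit 'V·A' reduces to kg * m^2 / s^3. Of the listed options, that is the dimensionality of power.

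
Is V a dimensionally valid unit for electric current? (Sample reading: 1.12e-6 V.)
No

electric current has SI base units: A
V does NOT reduce to A; a valid unit for electric current would be e.g. A.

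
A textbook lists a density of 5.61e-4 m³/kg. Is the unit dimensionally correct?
No

density has SI base units: kg / m^3
m³/kg does NOT reduce to kg / m^3; a valid unit for density would be e.g. kg/m³.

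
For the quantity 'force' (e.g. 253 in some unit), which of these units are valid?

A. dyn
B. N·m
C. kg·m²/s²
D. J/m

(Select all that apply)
A, D

force has SI base units: kg * m / s^2

Checking each option against kg * m / s^2:
  A. dyn: ✓ matches
  B. N·m: ✗ does not match
  C. kg·m²/s²: ✗ does not match
  D. J/m: ✓ matches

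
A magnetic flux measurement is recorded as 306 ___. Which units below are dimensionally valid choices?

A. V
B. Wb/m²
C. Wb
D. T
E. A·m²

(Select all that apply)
C

magnetic flux has SI base units: kg * m^2 / (A * s^2)

Checking each option against kg * m^2 / (A * s^2):
  A. V: ✗ does not match
  B. Wb/m²: ✗ does not match
  C. Wb: ✓ matches
  D. T: ✗ does not match
  E. A·m²: ✗ does not match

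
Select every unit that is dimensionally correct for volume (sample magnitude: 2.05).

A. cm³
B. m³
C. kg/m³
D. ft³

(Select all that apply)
A, B, D

volume has SI base units: m^3

Checking each option against m^3:
  A. cm³: ✓ matches
  B. m³: ✓ matches
  C. kg/m³: ✗ does not match
  D. ft³: ✓ matches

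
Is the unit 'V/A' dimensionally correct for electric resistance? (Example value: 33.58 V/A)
Yes

electric resistance has SI base units: kg * m^2 / (A^2 * s^3)
V/A reduces to the same SI base units, so it is a valid unit for electric resistance.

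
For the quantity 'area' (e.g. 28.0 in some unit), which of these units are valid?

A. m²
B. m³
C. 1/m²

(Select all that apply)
A

area has SI base units: m^2

Checking each option against m^2:
  A. m²: ✓ matches
  B. m³: ✗ does not match
  C. 1/m²: ✗ does not match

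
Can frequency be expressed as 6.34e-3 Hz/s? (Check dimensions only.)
No

frequency has SI base units: 1 / s
Hz/s does NOT reduce to 1 / s; a valid unit for frequency would be e.g. Hz.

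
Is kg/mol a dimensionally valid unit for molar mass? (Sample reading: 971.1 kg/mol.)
Yes

molar mass has SI base units: kg / mol
kg/mol reduces to the same SI base units, so it is a valid unit for molar mass.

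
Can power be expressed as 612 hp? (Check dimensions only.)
Yes

power has SI base units: kg * m^2 / s^3
hp reduces to the same SI base units, so it is a valid unit for power.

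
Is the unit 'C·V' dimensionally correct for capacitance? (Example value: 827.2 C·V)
No

capacitance has SI base units: A^2 * s^4 / (kg * m^2)
C·V does NOT reduce to A^2 * s^4 / (kg * m^2); a valid unit for capacitance would be e.g. F.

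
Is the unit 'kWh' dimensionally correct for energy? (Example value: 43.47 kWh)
Yes

energy has SI base units: kg * m^2 / s^2
kWh reduces to the same SI base units, so it is a valid unit for energy.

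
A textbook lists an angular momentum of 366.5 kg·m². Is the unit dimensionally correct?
No

angular momentum has SI base units: kg * m^2 / s
kg·m² does NOT reduce to kg * m^2 / s; a valid unit for angular momentum would be e.g. kg·m²/s.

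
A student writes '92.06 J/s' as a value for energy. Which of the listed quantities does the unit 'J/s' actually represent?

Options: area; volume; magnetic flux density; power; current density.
power

energy should have units dimensionally equivalent to kg * m^2 / s^2 (e.g. J).
The given unit 'J/s' reduces to kg * m^2 / s^3. Of the listed options, that is the dimensionality of power.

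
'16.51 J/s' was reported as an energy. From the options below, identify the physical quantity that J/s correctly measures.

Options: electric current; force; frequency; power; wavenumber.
power

energy should have units dimensionally equivalent to kg * m^2 / s^2 (e.g. J).
The given unit 'J/s' reduces to kg * m^2 / s^3. Of the listed options, that is the dimensionality of power.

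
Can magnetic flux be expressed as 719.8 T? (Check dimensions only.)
No

magnetic flux has SI base units: kg * m^2 / (A * s^2)
T does NOT reduce to kg * m^2 / (A * s^2); a valid unit for magnetic flux would be e.g. Wb.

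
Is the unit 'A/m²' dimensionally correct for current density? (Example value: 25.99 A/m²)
Yes

current density has SI base units: A / m^2
A/m² reduces to the same SI base units, so it is a valid unit for current density.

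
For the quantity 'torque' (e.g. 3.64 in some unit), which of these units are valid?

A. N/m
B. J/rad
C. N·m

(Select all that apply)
B, C

torque has SI base units: kg * m^2 / s^2

Checking each option against kg * m^2 / s^2:
  A. N/m: ✗ does not match
  B. J/rad: ✓ matches
  C. N·m: ✓ matches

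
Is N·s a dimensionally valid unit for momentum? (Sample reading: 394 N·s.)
Yes

momentum has SI base units: kg * m / s
N·s reduces to the same SI base units, so it is a valid unit for momentum.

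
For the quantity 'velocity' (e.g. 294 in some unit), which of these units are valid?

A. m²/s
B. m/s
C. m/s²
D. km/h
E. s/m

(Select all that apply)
B, D

velocity has SI base units: m / s

Checking each option against m / s:
  A. m²/s: ✗ does not match
  B. m/s: ✓ matches
  C. m/s²: ✗ does not match
  D. km/h: ✓ matches
  E. s/m: ✗ does not match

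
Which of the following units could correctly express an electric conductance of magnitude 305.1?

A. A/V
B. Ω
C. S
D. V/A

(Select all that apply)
A, C

electric conductance has SI base units: A^2 * s^3 / (kg * m^2)

Checking each option against A^2 * s^3 / (kg * m^2):
  A. A/V: ✓ matches
  B. Ω: ✗ does not match
  C. S: ✓ matches
  D. V/A: ✗ does not match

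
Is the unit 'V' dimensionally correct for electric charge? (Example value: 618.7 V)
No

electric charge has SI base units: A * s
V does NOT reduce to A * s; a valid unit for electric charge would be e.g. C.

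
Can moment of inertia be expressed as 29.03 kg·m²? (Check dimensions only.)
Yes

moment of inertia has SI base units: kg * m^2
kg·m² reduces to the same SI base units, so it is a valid unit for moment of inertia.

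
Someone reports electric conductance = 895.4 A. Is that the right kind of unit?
No

electric conductance has SI base units: A^2 * s^3 / (kg * m^2)
A does NOT reduce to A^2 * s^3 / (kg * m^2); a valid unit for electric conductance would be e.g. S.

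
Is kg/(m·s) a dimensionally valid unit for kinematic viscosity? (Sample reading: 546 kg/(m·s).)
No

kinematic viscosity has SI base units: m^2 / s
kg/(m·s) does NOT reduce to m^2 / s; a valid unit for kinematic viscosity would be e.g. m²/s.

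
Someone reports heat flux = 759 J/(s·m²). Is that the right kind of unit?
Yes

heat flux has SI base units: kg / s^3
J/(s·m²) reduces to the same SI base units, so it is a valid unit for heat flux.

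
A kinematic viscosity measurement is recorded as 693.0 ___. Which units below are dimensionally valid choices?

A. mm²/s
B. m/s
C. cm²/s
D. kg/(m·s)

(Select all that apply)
A, C

kinematic viscosity has SI base units: m^2 / s

Checking each option against m^2 / s:
  A. mm²/s: ✓ matches
  B. m/s: ✗ does not match
  C. cm²/s: ✓ matches
  D. kg/(m·s): ✗ does not match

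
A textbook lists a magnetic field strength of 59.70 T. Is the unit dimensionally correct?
No

magnetic field strength has SI base units: A / m
T does NOT reduce to A / m; a valid unit for magnetic field strength would be e.g. A/m.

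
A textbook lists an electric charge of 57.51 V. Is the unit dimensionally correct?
No

electric charge has SI base units: A * s
V does NOT reduce to A * s; a valid unit for electric charge would be e.g. C.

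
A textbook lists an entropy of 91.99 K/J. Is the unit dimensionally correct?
No

entropy has SI base units: kg * m^2 / (s^2 * K)
K/J does NOT reduce to kg * m^2 / (s^2 * K); a valid unit for entropy would be e.g. J/K.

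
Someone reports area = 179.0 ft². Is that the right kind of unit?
Yes

area has SI base units: m^2
ft² reduces to the same SI base units, so it is a valid unit for area.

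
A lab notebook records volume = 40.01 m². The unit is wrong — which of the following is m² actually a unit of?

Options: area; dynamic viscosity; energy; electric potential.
area

volume should have units dimensionally equivalent to m^3 (e.g. m³).
The given unit 'm²' reduces to m^2. Of the listed options, that is the dimensionality of area.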